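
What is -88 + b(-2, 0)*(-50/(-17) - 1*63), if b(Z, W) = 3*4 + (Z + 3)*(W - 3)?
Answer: -10685/17 ≈ -628.53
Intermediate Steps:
b(Z, W) = 12 + (-3 + W)*(3 + Z) (b(Z, W) = 12 + (3 + Z)*(-3 + W) = 12 + (-3 + W)*(3 + Z))
-88 + b(-2, 0)*(-50/(-17) - 1*63) = -88 + (3 - 3*(-2) + 3*0 + 0*(-2))*(-50/(-17) - 1*63) = -88 + (3 + 6 + 0 + 0)*(-50*(-1/17) - 63) = -88 + 9*(50/17 - 63) = -88 + 9*(-1021/17) = -88 - 9189/17 = -10685/17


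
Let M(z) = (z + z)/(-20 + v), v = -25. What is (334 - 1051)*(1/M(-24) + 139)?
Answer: -1605363/16 ≈ -1.0034e+5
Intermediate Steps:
M(z) = -2*z/45 (M(z) = (z + z)/(-20 - 25) = (2*z)/(-45) = (2*z)*(-1/45) = -2*z/45)
(334 - 1051)*(1/M(-24) + 139) = (334 - 1051)*(1/(-2/45*(-24)) + 139) = -717*(1/(16/15) + 139) = -717*(15/16 + 139) = -717*2239/16 = -1605363/16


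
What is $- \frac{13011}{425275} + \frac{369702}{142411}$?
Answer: $\frac{155372108529}{60563838025} \approx 2.5654$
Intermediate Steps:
$- \frac{13011}{425275} + \frac{369702}{142411} = \frac{155372108529}{60563838025}$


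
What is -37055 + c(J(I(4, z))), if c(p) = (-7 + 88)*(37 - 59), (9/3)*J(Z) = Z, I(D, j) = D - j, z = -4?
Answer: -38837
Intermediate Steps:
J(Z) = Z/3
c(p) = -1782 (c(p) = 81*(-22) = -1782)
-37055 + c(J(I(4, z))) = -37055 - 1782 = -38837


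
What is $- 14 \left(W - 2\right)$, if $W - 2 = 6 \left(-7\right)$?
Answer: $588$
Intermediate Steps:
$W = -40$ ($W = 2 + 6 \left(-7\right) = 2 - 42 = -40$)
$- 14 \left(W - 2\right) = - 14 \left(-40 - 2\right) = \left(-14\right) \left(-42\right) = 588$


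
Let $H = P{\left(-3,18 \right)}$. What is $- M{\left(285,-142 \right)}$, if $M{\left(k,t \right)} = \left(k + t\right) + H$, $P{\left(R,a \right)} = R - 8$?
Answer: $-132$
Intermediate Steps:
$P{\left(R,a \right)} = -8 + R$
$H = -11$ ($H = -8 - 3 = -11$)
$M{\left(k,t \right)} = -11 + k + t$ ($M{\left(k,t \right)} = \left(k + t\right) - 11 = -11 + k + t$)
$- M{\left(285,-142 \right)} = - (-11 + 285 - 142) = \left(-1\right) 132 = -132$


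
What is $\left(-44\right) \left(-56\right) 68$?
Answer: $167552$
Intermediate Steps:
$\left(-44\right) \left(-56\right) 68 = 2464 \cdot 68 = 167552$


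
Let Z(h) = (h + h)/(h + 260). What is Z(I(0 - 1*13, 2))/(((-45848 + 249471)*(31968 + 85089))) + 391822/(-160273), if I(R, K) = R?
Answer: -177446173809666344/72583547159029557 ≈ -2.4447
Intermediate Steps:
Z(h) = 2*h/(260 + h) (Z(h) = (2*h)/(260 + h) = 2*h/(260 + h))
Z(I(0 - 1*13, 2))/(((-45848 + 249471)*(31968 + 85089))) + 391822/(-160273) = (2*(0 - 1*13)/(260 + (0 - 1*13)))/(((-45848 + 249471)*(31968 + 85089))) + 391822/(-160273) = (2*(0 - 13)/(260 + (0 - 13)))/((203623*117057)) + 391822*(-1/160273) = (2*(-13)/(260 - 13))/23835497511 - 391822/160273 = (2*(-13)/247)*(1/23835497511) - 391822/160273 = (2*(-13)*(1/247))*(1/23835497511) - 391822/160273 = -2/19*1/23835497511 - 391822/160273 = -2/452874452709 - 391822/160273 = -177446173809666344/72583547159029557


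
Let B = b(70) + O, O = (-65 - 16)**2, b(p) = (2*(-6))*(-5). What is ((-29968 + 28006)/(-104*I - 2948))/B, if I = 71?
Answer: 109/3800454 ≈ 2.8681e-5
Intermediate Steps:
b(p) = 60 (b(p) = -12*(-5) = 60)
O = 6561 (O = (-81)**2 = 6561)
B = 6621 (B = 60 + 6561 = 6621)
((-29968 + 28006)/(-104*I - 2948))/B = ((-29968 + 28006)/(-104*71 - 2948))/6621 = -1962/(-7384 - 2948)*(1/6621) = -1962/(-10332)*(1/6621) = -1962*(-1/10332)*(1/6621) = (109/574)*(1/6621) = 109/3800454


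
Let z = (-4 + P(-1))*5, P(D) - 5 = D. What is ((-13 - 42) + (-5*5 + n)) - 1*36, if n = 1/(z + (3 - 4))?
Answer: -117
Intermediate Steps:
P(D) = 5 + D
z = 0 (z = (-4 + (5 - 1))*5 = (-4 + 4)*5 = 0*5 = 0)
n = -1 (n = 1/(0 + (3 - 4)) = 1/(0 - 1) = 1/(-1) = -1)
((-13 - 42) + (-5*5 + n)) - 1*36 = ((-13 - 42) + (-5*5 - 1)) - 1*36 = (-55 + (-25 - 1)) - 36 = (-55 - 26) - 36 = -81 - 36 = -117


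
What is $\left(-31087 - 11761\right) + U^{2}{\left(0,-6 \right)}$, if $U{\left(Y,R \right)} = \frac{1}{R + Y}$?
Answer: $- \frac{1542527}{36} \approx -42848.0$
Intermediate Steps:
$\left(-31087 - 11761\right) + U^{2}{\left(0,-6 \right)} = \left(-31087 - 11761\right) + \left(\frac{1}{-6 + 0}\right)^{2} = -42848 + \left(\frac{1}{-6}\right)^{2} = -42848 + \left(- \frac{1}{6}\right)^{2} = -42848 + \frac{1}{36} = - \frac{1542527}{36}$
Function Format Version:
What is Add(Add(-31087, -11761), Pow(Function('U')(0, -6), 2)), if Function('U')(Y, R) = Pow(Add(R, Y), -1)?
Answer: Rational(-1542527, 36) ≈ -42848.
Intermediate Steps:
Add(Add(-31087, -11761), Pow(Function('U')(0, -6), 2)) = Add(Add(-31087, -11761), Pow(Pow(Add(-6, 0), -1), 2)) = Add(-42848, Pow(Pow(-6, -1), 2)) = Add(-42848, Pow(Rational(-1, 6), 2)) = Add(-42848, Rational(1, 36)) = Rational(-1542527, 36)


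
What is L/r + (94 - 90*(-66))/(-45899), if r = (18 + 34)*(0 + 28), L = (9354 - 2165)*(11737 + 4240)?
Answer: 8276120139/104912 ≈ 78886.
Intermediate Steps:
L = 114858653 (L = 7189*15977 = 114858653)
r = 1456 (r = 52*28 = 1456)
L/r + (94 - 90*(-66))/(-45899) = 114858653/1456 + (94 - 90*(-66))/(-45899) = 114858653*(1/1456) + (94 + 5940)*(-1/45899) = 1262183/16 + 6034*(-1/45899) = 1262183/16 - 862/6557 = 8276120139/104912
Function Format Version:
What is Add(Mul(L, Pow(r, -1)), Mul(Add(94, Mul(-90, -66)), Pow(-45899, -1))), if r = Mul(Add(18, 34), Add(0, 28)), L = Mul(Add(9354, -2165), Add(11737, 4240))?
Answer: Rational(8276120139, 104912) ≈ 78886.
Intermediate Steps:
L = 114858653 (L = Mul(7189, 15977) = 114858653)
r = 1456 (r = Mul(52, 28) = 1456)
Add(Mul(L, Pow(r, -1)), Mul(Add(94, Mul(-90, -66)), Pow(-45899, -1))) = Add(Mul(114858653, Pow(1456, -1)), Mul(Add(94, Mul(-90, -66)), Pow(-45899, -1))) = Add(Mul(114858653, Rational(1, 1456)), Mul(Add(94, 5940), Rational(-1, 45899))) = Add(Rational(1262183, 16), Mul(6034, Rational(-1, 45899))) = Add(Rational(1262183, 16), Rational(-862, 6557)) = Rational(8276120139, 104912)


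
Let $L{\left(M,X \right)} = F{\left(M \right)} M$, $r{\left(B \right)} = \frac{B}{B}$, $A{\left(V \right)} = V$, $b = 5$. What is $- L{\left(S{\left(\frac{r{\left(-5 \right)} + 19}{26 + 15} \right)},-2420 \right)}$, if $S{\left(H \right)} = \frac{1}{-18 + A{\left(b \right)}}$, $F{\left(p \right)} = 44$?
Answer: $\frac{44}{13} \approx 3.3846$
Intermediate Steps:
$r{\left(B \right)} = 1$
$S{\left(H \right)} = - \frac{1}{13}$ ($S{\left(H \right)} = \frac{1}{-18 + 5} = \frac{1}{-13} = - \frac{1}{13}$)
$L{\left(M,X \right)} = 44 M$
$- L{\left(S{\left(\frac{r{\left(-5 \right)} + 19}{26 + 15} \right)},-2420 \right)} = - \frac{44 \left(-1\right)}{13} = \left(-1\right) \left(- \frac{44}{13}\right) = \frac{44}{13}$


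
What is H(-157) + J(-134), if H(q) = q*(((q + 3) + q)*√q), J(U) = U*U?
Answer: 17956 + 48827*I*√157 ≈ 17956.0 + 6.118e+5*I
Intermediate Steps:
J(U) = U²
H(q) = q^(3/2)*(3 + 2*q) (H(q) = q*(((3 + q) + q)*√q) = q*((3 + 2*q)*√q) = q*(√q*(3 + 2*q)) = q^(3/2)*(3 + 2*q))
H(-157) + J(-134) = (-157)^(3/2)*(3 + 2*(-157)) + (-134)² = (-157*I*√157)*(3 - 314) + 17956 = -157*I*√157*(-311) + 17956 = 48827*I*√157 + 17956 = 17956 + 48827*I*√157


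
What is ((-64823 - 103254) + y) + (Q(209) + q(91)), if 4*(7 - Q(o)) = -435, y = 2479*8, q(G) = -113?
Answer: -592969/4 ≈ -1.4824e+5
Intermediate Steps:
y = 19832
Q(o) = 463/4 (Q(o) = 7 - 1/4*(-435) = 7 + 435/4 = 463/4)
((-64823 - 103254) + y) + (Q(209) + q(91)) = ((-64823 - 103254) + 19832) + (463/4 - 113) = (-168077 + 19832) + 11/4 = -148245 + 11/4 = -592969/4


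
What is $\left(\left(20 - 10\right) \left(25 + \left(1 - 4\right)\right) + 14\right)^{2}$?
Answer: $54756$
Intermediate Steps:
$\left(\left(20 - 10\right) \left(25 + \left(1 - 4\right)\right) + 14\right)^{2} = \left(10 \left(25 + \left(1 - 4\right)\right) + 14\right)^{2} = \left(10 \left(25 - 3\right) + 14\right)^{2} = \left(10 \cdot 22 + 14\right)^{2} = \left(220 + 14\right)^{2} = 234^{2} = 54756$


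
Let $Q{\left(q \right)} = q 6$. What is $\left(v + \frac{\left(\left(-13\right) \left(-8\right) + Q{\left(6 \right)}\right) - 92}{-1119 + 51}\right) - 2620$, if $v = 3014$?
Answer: $\frac{35062}{89} \approx 393.96$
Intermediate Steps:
$Q{\left(q \right)} = 6 q$
$\left(v + \frac{\left(\left(-13\right) \left(-8\right) + Q{\left(6 \right)}\right) - 92}{-1119 + 51}\right) - 2620 = \left(3014 + \frac{\left(\left(-13\right) \left(-8\right) + 6 \cdot 6\right) - 92}{-1119 + 51}\right) - 2620 = \left(3014 + \frac{\left(104 + 36\right) - 92}{-1068}\right) - 2620 = \left(3014 + \left(140 - 92\right) \left(- \frac{1}{1068}\right)\right) - 2620 = \left(3014 + 48 \left(- \frac{1}{1068}\right)\right) - 2620 = \left(3014 - \frac{4}{89}\right) - 2620 = \frac{268242}{89} - 2620 = \frac{35062}{89}$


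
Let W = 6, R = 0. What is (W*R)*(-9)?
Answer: 0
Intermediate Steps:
(W*R)*(-9) = (6*0)*(-9) = 0*(-9) = 0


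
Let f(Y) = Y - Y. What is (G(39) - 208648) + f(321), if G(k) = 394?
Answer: -208254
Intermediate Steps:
f(Y) = 0
(G(39) - 208648) + f(321) = (394 - 208648) + 0 = -208254 + 0 = -208254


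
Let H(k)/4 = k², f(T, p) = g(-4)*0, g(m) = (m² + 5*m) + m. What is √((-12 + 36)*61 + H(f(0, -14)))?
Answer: 2*√366 ≈ 38.262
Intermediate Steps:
g(m) = m² + 6*m
f(T, p) = 0 (f(T, p) = -4*(6 - 4)*0 = -4*2*0 = -8*0 = 0)
H(k) = 4*k²
√((-12 + 36)*61 + H(f(0, -14))) = √((-12 + 36)*61 + 4*0²) = √(24*61 + 4*0) = √(1464 + 0) = √1464 = 2*√366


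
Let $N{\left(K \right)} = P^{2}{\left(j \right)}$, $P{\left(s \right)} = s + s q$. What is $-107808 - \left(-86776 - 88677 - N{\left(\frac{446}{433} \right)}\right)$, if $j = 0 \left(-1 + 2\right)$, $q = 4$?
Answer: $67645$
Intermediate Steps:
$j = 0$ ($j = 0 \cdot 1 = 0$)
$P{\left(s \right)} = 5 s$ ($P{\left(s \right)} = s + s 4 = s + 4 s = 5 s$)
$N{\left(K \right)} = 0$ ($N{\left(K \right)} = \left(5 \cdot 0\right)^{2} = 0^{2} = 0$)
$-107808 - \left(-86776 - 88677 - N{\left(\frac{446}{433} \right)}\right) = -107808 - \left(-86776 - 88677\right) = -107808 + \left(0 - \left(-86776 - 88677\right)\right) = -107808 + \left(0 - -175453\right) = -107808 + \left(0 + 175453\right) = -107808 + 175453 = 67645$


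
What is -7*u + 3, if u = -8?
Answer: 59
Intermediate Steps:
-7*u + 3 = -7*(-8) + 3 = 56 + 3 = 59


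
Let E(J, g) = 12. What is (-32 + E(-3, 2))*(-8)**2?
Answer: -1280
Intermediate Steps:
(-32 + E(-3, 2))*(-8)**2 = (-32 + 12)*(-8)**2 = -20*64 = -1280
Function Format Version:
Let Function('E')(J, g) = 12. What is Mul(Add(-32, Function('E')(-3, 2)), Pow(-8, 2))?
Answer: -1280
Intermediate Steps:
Mul(Add(-32, Function('E')(-3, 2)), Pow(-8, 2)) = Mul(Add(-32, 12), Pow(-8, 2)) = Mul(-20, 64) = -1280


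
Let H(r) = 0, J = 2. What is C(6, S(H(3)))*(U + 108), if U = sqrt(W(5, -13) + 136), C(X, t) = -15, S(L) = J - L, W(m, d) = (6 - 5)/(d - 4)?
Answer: -1620 - 15*sqrt(39287)/17 ≈ -1794.9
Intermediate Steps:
W(m, d) = 1/(-4 + d)
S(L) = 2 - L
U = sqrt(39287)/17 (U = sqrt(1/(-4 - 13) + 136) = sqrt(1/(-17) + 136) = sqrt(-1/17 + 136) = sqrt(2311/17) = sqrt(39287)/17 ≈ 11.659)
C(6, S(H(3)))*(U + 108) = -15*(sqrt(39287)/17 + 108) = -15*(108 + sqrt(39287)/17) = -1620 - 15*sqrt(39287)/17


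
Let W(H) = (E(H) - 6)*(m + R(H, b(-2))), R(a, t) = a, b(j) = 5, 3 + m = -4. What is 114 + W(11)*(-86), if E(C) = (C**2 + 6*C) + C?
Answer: -65934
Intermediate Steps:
m = -7 (m = -3 - 4 = -7)
E(C) = C**2 + 7*C
W(H) = (-7 + H)*(-6 + H*(7 + H)) (W(H) = (H*(7 + H) - 6)*(-7 + H) = (-6 + H*(7 + H))*(-7 + H) = (-7 + H)*(-6 + H*(7 + H)))
114 + W(11)*(-86) = 114 + (42 + 11**3 - 55*11)*(-86) = 114 + (42 + 1331 - 605)*(-86) = 114 + 768*(-86) = 114 - 66048 = -65934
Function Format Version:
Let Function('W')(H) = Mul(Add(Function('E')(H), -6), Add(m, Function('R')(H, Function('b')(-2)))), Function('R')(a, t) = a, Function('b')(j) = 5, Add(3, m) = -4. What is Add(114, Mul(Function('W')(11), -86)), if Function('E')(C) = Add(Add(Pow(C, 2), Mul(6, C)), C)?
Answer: -65934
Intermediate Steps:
m = -7 (m = Add(-3, -4) = -7)
Function('E')(C) = Add(Pow(C, 2), Mul(7, C))
Function('W')(H) = Mul(Add(-7, H), Add(-6, Mul(H, Add(7, H)))) (Function('W')(H) = Mul(Add(Mul(H, Add(7, H)), -6), Add(-7, H)) = Mul(Add(-6, Mul(H, Add(7, H))), Add(-7, H)) = Mul(Add(-7, H), Add(-6, Mul(H, Add(7, H)))))
Add(114, Mul(Function('W')(11), -86)) = Add(114, Mul(Add(42, Pow(11, 3), Mul(-55, 11)), -86)) = Add(114, Mul(Add(42, 1331, -605), -86)) = Add(114, Mul(768, -86)) = Add(114, -66048) = -65934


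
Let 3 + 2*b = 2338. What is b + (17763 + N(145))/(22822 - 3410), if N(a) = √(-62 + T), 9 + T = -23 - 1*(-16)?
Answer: 22681273/19412 + I*√78/19412 ≈ 1168.4 + 0.00045496*I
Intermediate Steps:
T = -16 (T = -9 + (-23 - 1*(-16)) = -9 + (-23 + 16) = -9 - 7 = -16)
N(a) = I*√78 (N(a) = √(-62 - 16) = √(-78) = I*√78)
b = 2335/2 (b = -3/2 + (½)*2338 = -3/2 + 1169 = 2335/2 ≈ 1167.5)
b + (17763 + N(145))/(22822 - 3410) = 2335/2 + (17763 + I*√78)/(22822 - 3410) = 2335/2 + (17763 + I*√78)/19412 = 2335/2 + (17763 + I*√78)*(1/19412) = 2335/2 + (17763/19412 + I*√78/19412) = 22681273/19412 + I*√78/19412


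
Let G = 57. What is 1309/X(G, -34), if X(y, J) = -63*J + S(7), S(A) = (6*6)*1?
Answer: 119/198 ≈ 0.60101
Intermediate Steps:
S(A) = 36 (S(A) = 36*1 = 36)
X(y, J) = 36 - 63*J (X(y, J) = -63*J + 36 = 36 - 63*J)
1309/X(G, -34) = 1309/(36 - 63*(-34)) = 1309/(36 + 2142) = 1309/2178 = 1309*(1/2178) = 119/198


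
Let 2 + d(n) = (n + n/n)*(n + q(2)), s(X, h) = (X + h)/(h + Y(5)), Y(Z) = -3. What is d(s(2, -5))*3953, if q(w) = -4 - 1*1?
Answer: -2114855/64 ≈ -33045.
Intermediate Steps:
s(X, h) = (X + h)/(-3 + h) (s(X, h) = (X + h)/(h - 3) = (X + h)/(-3 + h))
q(w) = -5 (q(w) = -4 - 1 = -5)
d(n) = -2 + (1 + n)*(-5 + n) (d(n) = -2 + (n + n/n)*(n - 5) = -2 + (n + 1)*(-5 + n) = -2 + (1 + n)*(-5 + n))
d(s(2, -5))*3953 = (-7 + ((2 - 5)/(-3 - 5))² - 4*(2 - 5)/(-3 - 5))*3953 = (-7 + (-3/(-8))² - 4*(-3)/(-8))*3953 = (-7 + (-⅛*(-3))² - (-1)*(-3)/2)*3953 = (-7 + (3/8)² - 4*3/8)*3953 = (-7 + 9/64 - 3/2)*3953 = -535/64*3953 = -2114855/64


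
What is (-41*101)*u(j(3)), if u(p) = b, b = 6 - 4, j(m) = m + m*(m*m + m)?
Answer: -8282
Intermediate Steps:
j(m) = m + m*(m + m**2) (j(m) = m + m*(m**2 + m) = m + m*(m + m**2))
b = 2
u(p) = 2
(-41*101)*u(j(3)) = -41*101*2 = -4141*2 = -8282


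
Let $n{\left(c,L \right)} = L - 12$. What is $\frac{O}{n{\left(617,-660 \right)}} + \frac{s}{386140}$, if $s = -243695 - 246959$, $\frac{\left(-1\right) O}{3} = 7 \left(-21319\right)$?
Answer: $- \frac{2061954897}{3089120} \approx -667.49$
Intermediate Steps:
$O = 447699$ ($O = - 3 \cdot 7 \left(-21319\right) = \left(-3\right) \left(-149233\right) = 447699$)
$n{\left(c,L \right)} = -12 + L$ ($n{\left(c,L \right)} = L - 12 = -12 + L$)
$s = -490654$ ($s = -243695 - 246959 = -490654$)
$\frac{O}{n{\left(617,-660 \right)}} + \frac{s}{386140} = \frac{447699}{-12 - 660} - \frac{490654}{386140} = \frac{447699}{-672} - \frac{245327}{193070} = 447699 \left(- \frac{1}{672}\right) - \frac{245327}{193070} = - \frac{21319}{32} - \frac{245327}{193070} = - \frac{2061954897}{3089120}$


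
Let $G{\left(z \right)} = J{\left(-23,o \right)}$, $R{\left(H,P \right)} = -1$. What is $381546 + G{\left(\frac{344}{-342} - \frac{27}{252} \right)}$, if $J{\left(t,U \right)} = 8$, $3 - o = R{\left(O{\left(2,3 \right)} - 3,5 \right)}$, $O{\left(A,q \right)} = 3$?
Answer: $381554$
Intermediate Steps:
$o = 4$ ($o = 3 - -1 = 3 + 1 = 4$)
$G{\left(z \right)} = 8$
$381546 + G{\left(\frac{344}{-342} - \frac{27}{252} \right)} = 381546 + 8 = 381554$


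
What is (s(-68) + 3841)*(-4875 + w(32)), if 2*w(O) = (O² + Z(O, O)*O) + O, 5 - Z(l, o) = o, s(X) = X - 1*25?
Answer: -17911692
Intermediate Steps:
s(X) = -25 + X (s(X) = X - 25 = -25 + X)
Z(l, o) = 5 - o
w(O) = O/2 + O²/2 + O*(5 - O)/2 (w(O) = ((O² + (5 - O)*O) + O)/2 = ((O² + O*(5 - O)) + O)/2 = (O + O² + O*(5 - O))/2 = O/2 + O²/2 + O*(5 - O)/2)
(s(-68) + 3841)*(-4875 + w(32)) = ((-25 - 68) + 3841)*(-4875 + 3*32) = (-93 + 3841)*(-4875 + 96) = 3748*(-4779) = -17911692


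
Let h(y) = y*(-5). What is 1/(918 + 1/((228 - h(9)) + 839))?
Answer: 1112/1020817 ≈ 0.0010893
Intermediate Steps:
h(y) = -5*y
1/(918 + 1/((228 - h(9)) + 839)) = 1/(918 + 1/((228 - (-5)*9) + 839)) = 1/(918 + 1/((228 - 1*(-45)) + 839)) = 1/(918 + 1/((228 + 45) + 839)) = 1/(918 + 1/(273 + 839)) = 1/(918 + 1/1112) = 1/(1020817/1112) = 1112/1020817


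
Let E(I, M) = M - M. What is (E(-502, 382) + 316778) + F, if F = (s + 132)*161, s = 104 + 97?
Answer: 370391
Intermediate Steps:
s = 201
F = 53613 (F = (201 + 132)*161 = 333*161 = 53613)
E(I, M) = 0
(E(-502, 382) + 316778) + F = (0 + 316778) + 53613 = 316778 + 53613 = 370391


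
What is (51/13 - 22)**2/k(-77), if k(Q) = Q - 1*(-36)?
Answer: -55225/6929 ≈ -7.9701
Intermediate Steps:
k(Q) = 36 + Q (k(Q) = Q + 36 = 36 + Q)
(51/13 - 22)**2/k(-77) = (51/13 - 22)**2/(36 - 77) = (51*(1/13) - 22)**2/(-41) = (51/13 - 22)**2*(-1/41) = (-235/13)**2*(-1/41) = (55225/169)*(-1/41) = -55225/6929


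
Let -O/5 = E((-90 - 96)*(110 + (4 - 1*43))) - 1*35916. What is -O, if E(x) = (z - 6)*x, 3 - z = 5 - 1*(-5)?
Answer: 678810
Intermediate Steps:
z = -7 (z = 3 - (5 - 1*(-5)) = 3 - (5 + 5) = 3 - 1*10 = 3 - 10 = -7)
E(x) = -13*x (E(x) = (-7 - 6)*x = -13*x)
O = -678810 (O = -5*(-13*(-90 - 96)*(110 + (4 - 1*43)) - 1*35916) = -5*(-(-2418)*(110 + (4 - 43)) - 35916) = -5*(-(-2418)*(110 - 39) - 35916) = -5*(-(-2418)*71 - 35916) = -5*(-13*(-13206) - 35916) = -5*(171678 - 35916) = -5*135762 = -678810)
-O = -1*(-678810) = 678810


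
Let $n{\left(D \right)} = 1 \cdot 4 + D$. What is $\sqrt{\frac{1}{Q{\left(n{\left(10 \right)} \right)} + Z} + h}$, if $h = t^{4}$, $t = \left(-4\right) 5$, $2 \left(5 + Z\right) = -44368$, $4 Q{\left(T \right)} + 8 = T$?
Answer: $\frac{\sqrt{504099999858}}{1775} \approx 400.0$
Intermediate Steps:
$n{\left(D \right)} = 4 + D$
$Q{\left(T \right)} = -2 + \frac{T}{4}$
$Z = -22189$ ($Z = -5 + \frac{1}{2} \left(-44368\right) = -5 - 22184 = -22189$)
$t = -20$
$h = 160000$ ($h = \left(-20\right)^{4} = 160000$)
$\sqrt{\frac{1}{Q{\left(n{\left(10 \right)} \right)} + Z} + h} = \sqrt{\frac{1}{\left(-2 + \frac{4 + 10}{4}\right) - 22189} + 160000} = \sqrt{\frac{1}{\left(-2 + \frac{1}{4} \cdot 14\right) - 22189} + 160000} = \sqrt{\frac{1}{\left(-2 + \frac{7}{2}\right) - 22189} + 160000} = \sqrt{\frac{1}{\frac{3}{2} - 22189} + 160000} = \sqrt{\frac{1}{- \frac{44375}{2}} + 160000} = \sqrt{- \frac{2}{44375} + 160000} = \sqrt{\frac{7099999998}{44375}} = \frac{\sqrt{504099999858}}{1775}$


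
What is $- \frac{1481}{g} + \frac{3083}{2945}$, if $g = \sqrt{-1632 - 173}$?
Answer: $\frac{3083}{2945} + \frac{1481 i \sqrt{5}}{95} \approx 1.0469 + 34.859 i$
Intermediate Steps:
$g = 19 i \sqrt{5}$ ($g = \sqrt{-1805} = 19 i \sqrt{5} \approx 42.485 i$)
$- \frac{1481}{g} + \frac{3083}{2945} = - \frac{1481}{19 i \sqrt{5}} + \frac{3083}{2945} = - 1481 \left(- \frac{i \sqrt{5}}{95}\right) + 3083 \cdot \frac{1}{2945} = \frac{1481 i \sqrt{5}}{95} + \frac{3083}{2945} = \frac{3083}{2945} + \frac{1481 i \sqrt{5}}{95}$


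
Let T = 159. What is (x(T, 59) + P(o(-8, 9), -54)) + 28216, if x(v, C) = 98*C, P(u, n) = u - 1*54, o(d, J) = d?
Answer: 33936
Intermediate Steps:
P(u, n) = -54 + u (P(u, n) = u - 54 = -54 + u)
(x(T, 59) + P(o(-8, 9), -54)) + 28216 = (98*59 + (-54 - 8)) + 28216 = (5782 - 62) + 28216 = 5720 + 28216 = 33936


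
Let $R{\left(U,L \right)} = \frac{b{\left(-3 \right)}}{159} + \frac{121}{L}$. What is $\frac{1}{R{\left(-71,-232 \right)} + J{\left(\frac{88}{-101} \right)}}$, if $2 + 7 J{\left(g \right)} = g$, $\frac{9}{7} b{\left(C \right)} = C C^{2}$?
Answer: $- \frac{8693272}{9247999} \approx -0.94002$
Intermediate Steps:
$b{\left(C \right)} = \frac{7 C^{3}}{9}$ ($b{\left(C \right)} = \frac{7 C C^{2}}{9} = \frac{7 C^{3}}{9}$)
$J{\left(g \right)} = - \frac{2}{7} + \frac{g}{7}$
$R{\left(U,L \right)} = - \frac{7}{53} + \frac{121}{L}$ ($R{\left(U,L \right)} = \frac{\frac{7}{9} \left(-3\right)^{3}}{159} + \frac{121}{L} = \frac{7}{9} \left(-27\right) \frac{1}{159} + \frac{121}{L} = \left(-21\right) \frac{1}{159} + \frac{121}{L} = - \frac{7}{53} + \frac{121}{L}$)
$\frac{1}{R{\left(-71,-232 \right)} + J{\left(\frac{88}{-101} \right)}} = \frac{1}{\left(- \frac{7}{53} + \frac{121}{-232}\right) - \left(\frac{2}{7} - \frac{88 \frac{1}{-101}}{7}\right)} = \frac{1}{\left(- \frac{7}{53} + 121 \left(- \frac{1}{232}\right)\right) - \left(\frac{2}{7} - \frac{88 \left(- \frac{1}{101}\right)}{7}\right)} = \frac{1}{\left(- \frac{7}{53} - \frac{121}{232}\right) + \left(- \frac{2}{7} + \frac{1}{7} \left(- \frac{88}{101}\right)\right)} = \frac{1}{- \frac{8037}{12296} - \frac{290}{707}} = \frac{1}{- \frac{9247999}{8693272}} = - \frac{8693272}{9247999}$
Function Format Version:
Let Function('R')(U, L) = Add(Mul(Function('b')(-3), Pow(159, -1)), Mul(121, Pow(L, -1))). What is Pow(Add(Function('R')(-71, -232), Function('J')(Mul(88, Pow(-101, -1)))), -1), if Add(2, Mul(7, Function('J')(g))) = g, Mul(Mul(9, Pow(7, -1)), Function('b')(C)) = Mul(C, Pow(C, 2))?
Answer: Rational(-8693272, 9247999) ≈ -0.94002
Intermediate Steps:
Function('b')(C) = Mul(Rational(7, 9), Pow(C, 3)) (Function('b')(C) = Mul(Rational(7, 9), Mul(C, Pow(C, 2))) = Mul(Rational(7, 9), Pow(C, 3)))
Function('J')(g) = Add(Rational(-2, 7), Mul(Rational(1, 7), g))
Function('R')(U, L) = Add(Rational(-7, 53), Mul(121, Pow(L, -1))) (Function('R')(U, L) = Add(Mul(Mul(Rational(7, 9), Pow(-3, 3)), Pow(159, -1)), Mul(121, Pow(L, -1))) = Add(Mul(Mul(Rational(7, 9), -27), Rational(1, 159)), Mul(121, Pow(L, -1))) = Add(Mul(-21, Rational(1, 159)), Mul(121, Pow(L, -1))) = Add(Rational(-7, 53), Mul(121, Pow(L, -1))))
Pow(Add(Function('R')(-71, -232), Function('J')(Mul(88, Pow(-101, -1)))), -1) = Pow(Add(Add(Rational(-7, 53), Mul(121, Pow(-232, -1))), Add(Rational(-2, 7), Mul(Rational(1, 7), Mul(88, Pow(-101, -1))))), -1) = Pow(Add(Add(Rational(-7, 53), Mul(121, Rational(-1, 232))), Add(Rational(-2, 7), Mul(Rational(1, 7), Mul(88, Rational(-1, 101))))), -1) = Pow(Add(Add(Rational(-7, 53), Rational(-121, 232)), Add(Rational(-2, 7), Mul(Rational(1, 7), Rational(-88, 101)))), -1) = Pow(Add(Rational(-8037, 12296), Add(Rational(-2, 7), Rational(-88, 707))), -1) = Pow(Add(Rational(-8037, 12296), Rational(-290, 707)), -1) = Pow(Rational(-9247999, 8693272), -1) = Rational(-8693272, 9247999)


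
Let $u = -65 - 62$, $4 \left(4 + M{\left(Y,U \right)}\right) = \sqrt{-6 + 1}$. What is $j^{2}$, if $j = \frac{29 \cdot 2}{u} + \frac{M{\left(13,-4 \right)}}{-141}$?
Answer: $\frac{941181755}{5130570384} + \frac{3835 i \sqrt{5}}{2524887} \approx 0.18345 + 0.0033963 i$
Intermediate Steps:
$M{\left(Y,U \right)} = -4 + \frac{i \sqrt{5}}{4}$ ($M{\left(Y,U \right)} = -4 + \frac{\sqrt{-6 + 1}}{4} = -4 + \frac{\sqrt{-5}}{4} = -4 + \frac{i \sqrt{5}}{4}$)
$u = -127$
$j = - \frac{7670}{17907} - \frac{i \sqrt{5}}{564}$ ($j = \frac{29 \cdot 2}{-127} + \frac{-4 + \frac{i \sqrt{5}}{4}}{-141} = 58 \left(- \frac{1}{127}\right) + \left(-4 + \frac{i \sqrt{5}}{4}\right) \left(- \frac{1}{141}\right) = - \frac{58}{127} + \left(\frac{4}{141} - \frac{i \sqrt{5}}{564}\right) = - \frac{7670}{17907} - \frac{i \sqrt{5}}{564} \approx -0.42832 - 0.0039647 i$)
$j^{2} = \left(- \frac{7670}{17907} - \frac{i \sqrt{5}}{564}\right)^{2}$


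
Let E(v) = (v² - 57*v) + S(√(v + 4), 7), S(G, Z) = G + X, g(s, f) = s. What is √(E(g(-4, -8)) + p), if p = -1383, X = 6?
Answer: I*√1133 ≈ 33.66*I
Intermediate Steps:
S(G, Z) = 6 + G (S(G, Z) = G + 6 = 6 + G)
E(v) = 6 + v² + √(4 + v) - 57*v (E(v) = (v² - 57*v) + (6 + √(v + 4)) = (v² - 57*v) + (6 + √(4 + v)) = 6 + v² + √(4 + v) - 57*v)
√(E(g(-4, -8)) + p) = √((6 + (-4)² + √(4 - 4) - 57*(-4)) - 1383) = √((6 + 16 + √0 + 228) - 1383) = √((6 + 16 + 0 + 228) - 1383) = √(250 - 1383) = √(-1133) = I*√1133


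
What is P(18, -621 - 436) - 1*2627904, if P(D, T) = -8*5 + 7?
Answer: -2627937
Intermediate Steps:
P(D, T) = -33 (P(D, T) = -40 + 7 = -33)
P(18, -621 - 436) - 1*2627904 = -33 - 1*2627904 = -33 - 2627904 = -2627937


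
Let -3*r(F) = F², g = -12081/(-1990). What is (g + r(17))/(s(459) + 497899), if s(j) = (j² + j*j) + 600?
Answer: -538867/5491570170 ≈ -9.8126e-5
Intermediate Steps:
g = 12081/1990 (g = -12081*(-1/1990) = 12081/1990 ≈ 6.0709)
s(j) = 600 + 2*j² (s(j) = (j² + j²) + 600 = 2*j² + 600 = 600 + 2*j²)
r(F) = -F²/3
(g + r(17))/(s(459) + 497899) = (12081/1990 - ⅓*17²)/((600 + 2*459²) + 497899) = (12081/1990 - ⅓*289)/((600 + 2*210681) + 497899) = (12081/1990 - 289/3)/((600 + 421362) + 497899) = -538867/(5970*(421962 + 497899)) = -538867/5970/919861 = -538867/5970*1/919861 = -538867/5491570170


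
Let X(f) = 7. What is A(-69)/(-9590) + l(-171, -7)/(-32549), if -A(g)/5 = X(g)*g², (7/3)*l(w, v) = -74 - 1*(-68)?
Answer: 1084765455/62428982 ≈ 17.376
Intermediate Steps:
l(w, v) = -18/7 (l(w, v) = 3*(-74 - 1*(-68))/7 = 3*(-74 + 68)/7 = (3/7)*(-6) = -18/7)
A(g) = -35*g²
A(-69)/(-9590) + l(-171, -7)/(-32549) = -35*(-69)²/(-9590) - 18/7/(-32549) = -35*4761*(-1/9590) - 18/7*(-1/32549) = -166635*(-1/9590) + 18/227843 = 4761/274 + 18/227843 = 1084765455/62428982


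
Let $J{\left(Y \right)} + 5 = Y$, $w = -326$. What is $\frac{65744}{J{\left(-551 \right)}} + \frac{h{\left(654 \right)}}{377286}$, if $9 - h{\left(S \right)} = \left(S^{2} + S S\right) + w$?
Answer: $- \frac{6319931179}{52442754} \approx -120.51$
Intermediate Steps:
$J{\left(Y \right)} = -5 + Y$
$h{\left(S \right)} = 335 - 2 S^{2}$ ($h{\left(S \right)} = 9 - \left(\left(S^{2} + S S\right) - 326\right) = 9 - \left(\left(S^{2} + S^{2}\right) - 326\right) = 9 - \left(2 S^{2} - 326\right) = 9 - \left(-326 + 2 S^{2}\right) = 335 - 2 S^{2}$)
$\frac{65744}{J{\left(-551 \right)}} + \frac{h{\left(654 \right)}}{377286} = \frac{65744}{-5 - 551} + \frac{335 - 2 \cdot 654^{2}}{377286} = \frac{65744}{-556} + \left(335 - 855432\right) \frac{1}{377286} = 65744 \left(- \frac{1}{556}\right) + \left(335 - 855432\right) \frac{1}{377286} = - \frac{16436}{139} - \frac{855097}{377286} = - \frac{6319931179}{52442754}$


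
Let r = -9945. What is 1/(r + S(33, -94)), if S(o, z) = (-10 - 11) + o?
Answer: -1/9933 ≈ -0.00010067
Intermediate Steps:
S(o, z) = -21 + o
1/(r + S(33, -94)) = 1/(-9945 + (-21 + 33)) = 1/(-9945 + 12) = 1/(-9933) = -1/9933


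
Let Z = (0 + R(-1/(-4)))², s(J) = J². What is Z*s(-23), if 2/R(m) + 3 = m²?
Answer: 541696/2209 ≈ 245.22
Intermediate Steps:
R(m) = 2/(-3 + m²)
Z = 1024/2209 (Z = (0 + 2/(-3 + (-1/(-4))²))² = (0 + 2/(-3 + (-1*(-¼))²))² = (0 + 2/(-3 + (¼)²))² = (0 + 2/(-3 + 1/16))² = (0 + 2/(-47/16))² = (0 + 2*(-16/47))² = (0 - 32/47)² = (-32/47)² = 1024/2209 ≈ 0.46356)
Z*s(-23) = (1024/2209)*(-23)² = (1024/2209)*529 = 541696/2209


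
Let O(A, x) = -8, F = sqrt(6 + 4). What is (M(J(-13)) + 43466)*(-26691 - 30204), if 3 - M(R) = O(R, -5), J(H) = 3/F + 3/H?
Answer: -2473623915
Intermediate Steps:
F = sqrt(10) ≈ 3.1623
J(H) = 3/H + 3*sqrt(10)/10 (J(H) = 3/(sqrt(10)) + 3/H = 3*(sqrt(10)/10) + 3/H = 3*sqrt(10)/10 + 3/H = 3/H + 3*sqrt(10)/10)
M(R) = 11 (M(R) = 3 - 1*(-8) = 3 + 8 = 11)
(M(J(-13)) + 43466)*(-26691 - 30204) = (11 + 43466)*(-26691 - 30204) = 43477*(-56895) = -2473623915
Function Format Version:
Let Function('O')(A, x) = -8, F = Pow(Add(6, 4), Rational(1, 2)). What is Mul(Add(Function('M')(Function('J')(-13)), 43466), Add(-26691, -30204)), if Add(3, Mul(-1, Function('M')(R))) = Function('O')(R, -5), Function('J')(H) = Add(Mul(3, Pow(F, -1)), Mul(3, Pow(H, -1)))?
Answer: -2473623915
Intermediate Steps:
F = Pow(10, Rational(1, 2)) ≈ 3.1623
Function('J')(H) = Add(Mul(3, Pow(H, -1)), Mul(Rational(3, 10), Pow(10, Rational(1, 2)))) (Function('J')(H) = Add(Mul(3, Pow(Pow(10, Rational(1, 2)), -1)), Mul(3, Pow(H, -1))) = Add(Mul(3, Mul(Rational(1, 10), Pow(10, Rational(1, 2)))), Mul(3, Pow(H, -1))) = Add(Mul(Rational(3, 10), Pow(10, Rational(1, 2))), Mul(3, Pow(H, -1))) = Add(Mul(3, Pow(H, -1)), Mul(Rational(3, 10), Pow(10, Rational(1, 2)))))
Function('M')(R) = 11 (Function('M')(R) = Add(3, Mul(-1, -8)) = Add(3, 8) = 11)
Mul(Add(Function('M')(Function('J')(-13)), 43466), Add(-26691, -30204)) = Mul(Add(11, 43466), Add(-26691, -30204)) = Mul(43477, -56895) = -2473623915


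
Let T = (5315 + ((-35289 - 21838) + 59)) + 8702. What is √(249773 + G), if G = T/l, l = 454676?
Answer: √12908904724898493/227338 ≈ 499.77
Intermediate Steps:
T = -43051 (T = (5315 + (-57127 + 59)) + 8702 = (5315 - 57068) + 8702 = -51753 + 8702 = -43051)
G = -43051/454676 ≈ -0.094685
√(249773 + G) = √(249773 - 43051/454676) = √(113565745497/454676) = √12908904724898493/227338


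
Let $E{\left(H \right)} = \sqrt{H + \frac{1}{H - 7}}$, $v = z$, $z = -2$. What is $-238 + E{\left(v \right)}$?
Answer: $-238 + \frac{i \sqrt{19}}{3} \approx -238.0 + 1.453 i$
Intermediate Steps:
$v = -2$
$E{\left(H \right)} = \sqrt{H + \frac{1}{-7 + H}}$
$-238 + E{\left(v \right)} = -238 + \sqrt{\frac{1 - 2 \left(-7 - 2\right)}{-7 - 2}} = -238 + \sqrt{\frac{1 - -18}{-9}} = -238 + \sqrt{- \frac{1 + 18}{9}} = -238 + \sqrt{\left(- \frac{1}{9}\right) 19} = -238 + \sqrt{- \frac{19}{9}} = -238 + \frac{i \sqrt{19}}{3}$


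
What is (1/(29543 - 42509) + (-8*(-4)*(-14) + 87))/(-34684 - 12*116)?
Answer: 4680727/467761416 ≈ 0.010007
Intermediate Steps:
(1/(29543 - 42509) + (-8*(-4)*(-14) + 87))/(-34684 - 12*116) = (1/(-12966) + (32*(-14) + 87))/(-34684 - 1392) = (-1/12966 + (-448 + 87))/(-36076) = (-1/12966 - 361)*(-1/36076) = -4680727/12966*(-1/36076) = 4680727/467761416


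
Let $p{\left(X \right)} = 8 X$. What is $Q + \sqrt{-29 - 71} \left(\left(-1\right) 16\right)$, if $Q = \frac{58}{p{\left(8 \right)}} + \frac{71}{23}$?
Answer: $\frac{2939}{736} - 160 i \approx 3.9932 - 160.0 i$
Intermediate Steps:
$Q = \frac{2939}{736}$ ($Q = \frac{58}{8 \cdot 8} + \frac{71}{23} = \frac{58}{64} + 71 \cdot \frac{1}{23} = 58 \cdot \frac{1}{64} + \frac{71}{23} = \frac{29}{32} + \frac{71}{23} = \frac{2939}{736} \approx 3.9932$)
$Q + \sqrt{-29 - 71} \left(\left(-1\right) 16\right) = \frac{2939}{736} + \sqrt{-29 - 71} \left(\left(-1\right) 16\right) = \frac{2939}{736} + \sqrt{-100} \left(-16\right) = \frac{2939}{736} + 10 i \left(-16\right) = \frac{2939}{736} - 160 i$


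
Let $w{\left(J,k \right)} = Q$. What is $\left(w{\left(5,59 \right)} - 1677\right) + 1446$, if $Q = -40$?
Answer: $-271$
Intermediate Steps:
$w{\left(J,k \right)} = -40$
$\left(w{\left(5,59 \right)} - 1677\right) + 1446 = \left(-40 - 1677\right) + 1446 = -1717 + 1446 = -271$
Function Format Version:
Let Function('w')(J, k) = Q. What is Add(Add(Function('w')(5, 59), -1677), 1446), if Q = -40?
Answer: -271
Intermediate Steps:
Function('w')(J, k) = -40
Add(Add(Function('w')(5, 59), -1677), 1446) = Add(Add(-40, -1677), 1446) = Add(-1717, 1446) = -271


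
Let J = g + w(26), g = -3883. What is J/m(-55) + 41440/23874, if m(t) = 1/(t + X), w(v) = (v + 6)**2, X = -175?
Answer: 7849433810/11937 ≈ 6.5757e+5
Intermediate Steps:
w(v) = (6 + v)**2
m(t) = 1/(-175 + t) (m(t) = 1/(t - 175) = 1/(-175 + t))
J = -2859 (J = -3883 + (6 + 26)**2 = -3883 + 32**2 = -3883 + 1024 = -2859)
J/m(-55) + 41440/23874 = -2859/(1/(-175 - 55)) + 41440/23874 = -2859/(1/(-230)) + 41440*(1/23874) = -2859/(-1/230) + 20720/11937 = -2859*(-230) + 20720/11937 = 657570 + 20720/11937 = 7849433810/11937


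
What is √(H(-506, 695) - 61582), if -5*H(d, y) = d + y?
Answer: I*√1540495/5 ≈ 248.23*I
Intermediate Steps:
H(d, y) = -d/5 - y/5 (H(d, y) = -(d + y)/5 = -d/5 - y/5)
√(H(-506, 695) - 61582) = √((-⅕*(-506) - ⅕*695) - 61582) = √((506/5 - 139) - 61582) = √(-189/5 - 61582) = √(-308099/5) = I*√1540495/5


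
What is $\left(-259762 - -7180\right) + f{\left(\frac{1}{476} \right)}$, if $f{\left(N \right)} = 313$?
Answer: $-252269$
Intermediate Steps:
$\left(-259762 - -7180\right) + f{\left(\frac{1}{476} \right)} = \left(-259762 - -7180\right) + 313 = \left(-259762 + \left(-48436 + 55616\right)\right) + 313 = \left(-259762 + 7180\right) + 313 = -252582 + 313 = -252269$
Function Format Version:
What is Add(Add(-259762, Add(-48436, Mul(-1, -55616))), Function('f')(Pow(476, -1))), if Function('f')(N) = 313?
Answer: -252269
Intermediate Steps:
Add(Add(-259762, Add(-48436, Mul(-1, -55616))), Function('f')(Pow(476, -1))) = Add(Add(-259762, Add(-48436, Mul(-1, -55616))), 313) = Add(Add(-259762, Add(-48436, 55616)), 313) = Add(Add(-259762, 7180), 313) = Add(-252582, 313) = -252269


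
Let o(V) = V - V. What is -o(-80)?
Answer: 0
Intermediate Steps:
o(V) = 0
-o(-80) = -1*0 = 0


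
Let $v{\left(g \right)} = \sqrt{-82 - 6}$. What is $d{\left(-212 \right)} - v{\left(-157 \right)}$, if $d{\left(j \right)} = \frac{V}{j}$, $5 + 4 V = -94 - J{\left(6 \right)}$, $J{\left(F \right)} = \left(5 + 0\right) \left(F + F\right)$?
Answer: $\frac{3}{16} - 2 i \sqrt{22} \approx 0.1875 - 9.3808 i$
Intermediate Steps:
$v{\left(g \right)} = 2 i \sqrt{22}$ ($v{\left(g \right)} = \sqrt{-88} = 2 i \sqrt{22}$)
$J{\left(F \right)} = 10 F$ ($J{\left(F \right)} = 5 \cdot 2 F = 10 F$)
$V = - \frac{159}{4}$ ($V = - \frac{5}{4} + \frac{-94 - 10 \cdot 6}{4} = - \frac{5}{4} + \frac{-94 - 60}{4} = - \frac{5}{4} + \frac{1}{4} \left(-154\right) = - \frac{5}{4} - \frac{77}{2} = - \frac{159}{4} \approx -39.75$)
$d{\left(j \right)} = - \frac{159}{4 j}$
$d{\left(-212 \right)} - v{\left(-157 \right)} = - \frac{159}{4 \left(-212\right)} - 2 i \sqrt{22} = \left(- \frac{159}{4}\right) \left(- \frac{1}{212}\right) - 2 i \sqrt{22} = \frac{3}{16} - 2 i \sqrt{22}$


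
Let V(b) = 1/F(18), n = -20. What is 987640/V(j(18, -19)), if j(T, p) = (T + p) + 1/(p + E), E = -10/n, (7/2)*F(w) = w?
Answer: 35555040/7 ≈ 5.0793e+6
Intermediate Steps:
F(w) = 2*w/7
E = ½ (E = -10/(-20) = -10*(-1/20) = ½ ≈ 0.50000)
j(T, p) = T + p + 1/(½ + p) (j(T, p) = (T + p) + 1/(p + ½) = (T + p) + 1/(½ + p) = T + p + 1/(½ + p))
V(b) = 7/36 (V(b) = 1/((2/7)*18) = 1/(36/7) = 7/36)
987640/V(j(18, -19)) = 987640/(7/36) = 987640*(36/7) = 35555040/7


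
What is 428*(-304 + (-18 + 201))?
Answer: -51788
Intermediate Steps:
428*(-304 + (-18 + 201)) = 428*(-304 + 183) = 428*(-121) = -51788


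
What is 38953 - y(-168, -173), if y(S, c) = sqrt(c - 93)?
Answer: 38953 - I*sqrt(266) ≈ 38953.0 - 16.31*I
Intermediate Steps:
y(S, c) = sqrt(-93 + c)
38953 - y(-168, -173) = 38953 - sqrt(-93 - 173) = 38953 - sqrt(-266) = 38953 - I*sqrt(266)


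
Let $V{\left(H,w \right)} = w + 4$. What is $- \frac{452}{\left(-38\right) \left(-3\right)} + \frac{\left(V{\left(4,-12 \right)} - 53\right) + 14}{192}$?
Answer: $- \frac{5119}{1216} \approx -4.2097$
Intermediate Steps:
$V{\left(H,w \right)} = 4 + w$
$- \frac{452}{\left(-38\right) \left(-3\right)} + \frac{\left(V{\left(4,-12 \right)} - 53\right) + 14}{192} = - \frac{452}{\left(-38\right) \left(-3\right)} + \frac{\left(\left(4 - 12\right) - 53\right) + 14}{192} = - \frac{452}{114} + \left(\left(-8 - 53\right) + 14\right) \frac{1}{192} = \left(-452\right) \frac{1}{114} + \left(-61 + 14\right) \frac{1}{192} = - \frac{226}{57} - \frac{47}{192} = - \frac{5119}{1216}$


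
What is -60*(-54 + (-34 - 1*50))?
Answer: 8280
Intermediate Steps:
-60*(-54 + (-34 - 1*50)) = -60*(-54 + (-34 - 50)) = -60*(-54 - 84) = -60*(-138) = 8280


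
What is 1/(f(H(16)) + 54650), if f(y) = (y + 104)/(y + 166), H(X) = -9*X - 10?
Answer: 6/327875 ≈ 1.8300e-5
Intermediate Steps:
H(X) = -10 - 9*X
f(y) = (104 + y)/(166 + y)
1/(f(H(16)) + 54650) = 1/((104 + (-10 - 9*16))/(166 + (-10 - 9*16)) + 54650) = 1/((104 + (-10 - 144))/(166 + (-10 - 144)) + 54650) = 1/((104 - 154)/(166 - 154) + 54650) = 1/(-50/12 + 54650) = 1/((1/12)*(-50) + 54650) = 1/(-25/6 + 54650) = 1/(327875/6) = 6/327875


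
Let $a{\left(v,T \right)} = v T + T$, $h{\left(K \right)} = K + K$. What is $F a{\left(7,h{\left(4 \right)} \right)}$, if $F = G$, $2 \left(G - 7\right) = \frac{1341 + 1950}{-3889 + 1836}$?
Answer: $\frac{814432}{2053} \approx 396.7$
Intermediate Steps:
$G = \frac{25451}{4106}$ ($G = 7 + \frac{\left(1341 + 1950\right) \frac{1}{-3889 + 1836}}{2} = 7 + \frac{3291 \frac{1}{-2053}}{2} = 7 + \frac{3291 \left(- \frac{1}{2053}\right)}{2} = 7 + \frac{1}{2} \left(- \frac{3291}{2053}\right) = 7 - \frac{3291}{4106} = \frac{25451}{4106} \approx 6.1985$)
$F = \frac{25451}{4106} \approx 6.1985$
$h{\left(K \right)} = 2 K$
$a{\left(v,T \right)} = T + T v$ ($a{\left(v,T \right)} = T v + T = T + T v$)
$F a{\left(7,h{\left(4 \right)} \right)} = \frac{25451 \cdot 2 \cdot 4 \left(1 + 7\right)}{4106} = \frac{25451 \cdot 8 \cdot 8}{4106} = \frac{25451}{4106} \cdot 64 = \frac{814432}{2053}$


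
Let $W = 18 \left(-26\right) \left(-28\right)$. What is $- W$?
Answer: $-13104$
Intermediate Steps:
$W = 13104$ ($W = \left(-468\right) \left(-28\right) = 13104$)
$- W = \left(-1\right) 13104 = -13104$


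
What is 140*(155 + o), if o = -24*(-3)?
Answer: 31780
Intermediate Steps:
o = 72
140*(155 + o) = 140*(155 + 72) = 140*227 = 31780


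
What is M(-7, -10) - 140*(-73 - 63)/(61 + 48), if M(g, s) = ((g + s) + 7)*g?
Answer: 26670/109 ≈ 244.68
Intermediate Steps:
M(g, s) = g*(7 + g + s) (M(g, s) = (7 + g + s)*g = g*(7 + g + s))
M(-7, -10) - 140*(-73 - 63)/(61 + 48) = -7*(7 - 7 - 10) - 140*(-73 - 63)/(61 + 48) = -7*(-10) - (-19040)/109 = 70 - (-19040)/109 = 70 - 140*(-136/109) = 70 + 19040/109 = 26670/109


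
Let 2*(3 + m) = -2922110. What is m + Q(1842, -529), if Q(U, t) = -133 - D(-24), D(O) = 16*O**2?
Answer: -1470407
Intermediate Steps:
m = -1461058 (m = -3 + (1/2)*(-2922110) = -3 - 1461055 = -1461058)
Q(U, t) = -9349 (Q(U, t) = -133 - 16*(-24)**2 = -133 - 16*576 = -133 - 1*9216 = -133 - 9216 = -9349)
m + Q(1842, -529) = -1461058 - 9349 = -1470407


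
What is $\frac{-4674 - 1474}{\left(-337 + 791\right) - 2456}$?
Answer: $\frac{3074}{1001} \approx 3.0709$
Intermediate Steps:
$\frac{-4674 - 1474}{\left(-337 + 791\right) - 2456} = - \frac{6148}{454 - 2456} = - \frac{6148}{-2002} = \left(-6148\right) \left(- \frac{1}{2002}\right) = \frac{3074}{1001}$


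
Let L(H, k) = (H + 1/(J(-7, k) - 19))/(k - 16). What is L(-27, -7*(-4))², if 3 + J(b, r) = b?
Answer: 38416/7569 ≈ 5.0754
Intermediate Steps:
J(b, r) = -3 + b
L(H, k) = (-1/29 + H)/(-16 + k) (L(H, k) = (H + 1/((-3 - 7) - 19))/(k - 16) = (H + 1/(-10 - 19))/(-16 + k) = (H + 1/(-29))/(-16 + k) = (H - 1/29)/(-16 + k) = (-1/29 + H)/(-16 + k))
L(-27, -7*(-4))² = ((-1/29 - 27)/(-16 - 7*(-4)))² = (-784/29/(-16 + 28))² = (-784/29/12)² = ((1/12)*(-784/29))² = (-196/87)² = 38416/7569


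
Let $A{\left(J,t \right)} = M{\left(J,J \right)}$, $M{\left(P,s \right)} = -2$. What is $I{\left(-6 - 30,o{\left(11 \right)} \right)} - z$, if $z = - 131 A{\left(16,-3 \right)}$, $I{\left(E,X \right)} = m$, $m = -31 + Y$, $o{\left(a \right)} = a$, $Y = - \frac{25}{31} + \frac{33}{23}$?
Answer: $- \frac{208461}{713} \approx -292.37$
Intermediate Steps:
$Y = \frac{448}{713}$ ($Y = \left(-25\right) \frac{1}{31} + 33 \cdot \frac{1}{23} = - \frac{25}{31} + \frac{33}{23} = \frac{448}{713} \approx 0.62833$)
$A{\left(J,t \right)} = -2$
$m = - \frac{21655}{713}$ ($m = -31 + \frac{448}{713} = - \frac{21655}{713} \approx -30.372$)
$I{\left(E,X \right)} = - \frac{21655}{713}$
$z = 262$ ($z = \left(-131\right) \left(-2\right) = 262$)
$I{\left(-6 - 30,o{\left(11 \right)} \right)} - z = - \frac{21655}{713} - 262 = - \frac{208461}{713}$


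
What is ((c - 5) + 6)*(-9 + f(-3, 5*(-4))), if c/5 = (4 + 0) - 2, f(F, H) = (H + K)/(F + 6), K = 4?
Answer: -473/3 ≈ -157.67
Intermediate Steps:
f(F, H) = (4 + H)/(6 + F) (f(F, H) = (H + 4)/(F + 6) = (4 + H)/(6 + F))
c = 10 (c = 5*((4 + 0) - 2) = 5*(4 - 2) = 5*2 = 10)
((c - 5) + 6)*(-9 + f(-3, 5*(-4))) = ((10 - 5) + 6)*(-9 + (4 + 5*(-4))/(6 - 3)) = (5 + 6)*(-9 + (4 - 20)/3) = 11*(-9 + (⅓)*(-16)) = 11*(-9 - 16/3) = 11*(-43/3) = -473/3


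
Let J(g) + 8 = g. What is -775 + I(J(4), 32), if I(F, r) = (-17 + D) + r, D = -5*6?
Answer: -790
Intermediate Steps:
D = -30
J(g) = -8 + g
I(F, r) = -47 + r (I(F, r) = (-17 - 30) + r = -47 + r)
-775 + I(J(4), 32) = -775 + (-47 + 32) = -775 - 15 = -790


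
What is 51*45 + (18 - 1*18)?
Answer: 2295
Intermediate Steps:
51*45 + (18 - 1*18) = 2295 + (18 - 18) = 2295 + 0 = 2295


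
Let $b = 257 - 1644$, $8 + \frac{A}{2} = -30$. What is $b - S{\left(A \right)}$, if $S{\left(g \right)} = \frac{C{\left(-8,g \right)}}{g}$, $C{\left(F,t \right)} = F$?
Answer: $- \frac{26355}{19} \approx -1387.1$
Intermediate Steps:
$A = -76$ ($A = -16 + 2 \left(-30\right) = -16 - 60 = -76$)
$b = -1387$
$S{\left(g \right)} = - \frac{8}{g}$
$b - S{\left(A \right)} = -1387 - - \frac{8}{-76} = -1387 - \left(-8\right) \left(- \frac{1}{76}\right) = -1387 - \frac{2}{19} = - \frac{26355}{19}$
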